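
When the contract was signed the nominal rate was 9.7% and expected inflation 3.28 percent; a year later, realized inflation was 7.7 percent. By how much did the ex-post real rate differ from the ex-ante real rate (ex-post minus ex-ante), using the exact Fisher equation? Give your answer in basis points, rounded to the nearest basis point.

-436 basis points

Ex-ante: (1 + 0.0970)/(1 + 0.0328) − 1 = 6.2161%
Ex-post: (1 + 0.0970)/(1 + 0.0770) − 1 = 1.8570%
Difference (ex-post − ex-ante) = -4.3591% → -436 basis points.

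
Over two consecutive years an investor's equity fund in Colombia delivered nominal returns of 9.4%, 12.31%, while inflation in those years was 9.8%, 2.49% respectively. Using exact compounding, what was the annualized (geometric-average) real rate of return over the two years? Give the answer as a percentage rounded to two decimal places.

4.49%

Compound the nominal returns: 1.0940 × 1.1231 = 1.22867140.
Compound inflation: 1.0980 × 1.0249 = 1.12534020.
Deflate: 1.22867140 / 1.12534020 = 1.09182219.
Annualized real rate = 1.09182219^(1/2) − 1 = 4.4903% → 4.49%.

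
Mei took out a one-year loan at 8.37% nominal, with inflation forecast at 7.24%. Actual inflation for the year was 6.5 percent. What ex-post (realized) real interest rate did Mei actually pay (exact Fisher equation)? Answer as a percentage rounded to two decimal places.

1.76%

Ex-post: (1 + 0.0837)/(1 + 0.0650) − 1 = 1.7559%
So the realized real rate is 1.76%.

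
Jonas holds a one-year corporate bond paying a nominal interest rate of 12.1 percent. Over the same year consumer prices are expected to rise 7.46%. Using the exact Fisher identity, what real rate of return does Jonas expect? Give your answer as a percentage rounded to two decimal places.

1 + r = 1.12100 / 1.07460 = 1.043179
r = 1.043179 − 1 = 4.3179%, i.e. 4.32%.

4.32%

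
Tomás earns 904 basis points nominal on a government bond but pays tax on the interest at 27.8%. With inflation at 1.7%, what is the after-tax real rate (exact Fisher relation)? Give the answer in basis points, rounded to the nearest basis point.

475 basis points

After-tax nominal return = 9.04% × (1 − 0.278) = 6.52688%.
1 + r = 1.0652688 / 1.01700 = 1.047462
After-tax real rate = 1.047462 − 1 → 475 basis points.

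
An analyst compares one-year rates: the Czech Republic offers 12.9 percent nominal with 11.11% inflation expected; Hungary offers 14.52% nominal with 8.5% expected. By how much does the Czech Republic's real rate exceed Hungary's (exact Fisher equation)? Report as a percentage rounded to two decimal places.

The Czech Republic: (1 + 0.1290)/(1 + 0.1111) − 1 = 1.6110%
Hungary: (1 + 0.1452)/(1 + 0.0850) − 1 = 5.5484%
Differential = 1.6110% − 5.5484% = -3.9374% → -3.94%.

-3.94%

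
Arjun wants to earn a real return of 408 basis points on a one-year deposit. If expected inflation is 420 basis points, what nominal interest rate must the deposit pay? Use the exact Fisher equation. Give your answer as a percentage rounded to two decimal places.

8.45%

(1 + i) = (1 + r)(1 + π) = 1.04080 × 1.04200 = 1.0845136
i = 1.0845136 − 1, so the required nominal rate is 8.45%.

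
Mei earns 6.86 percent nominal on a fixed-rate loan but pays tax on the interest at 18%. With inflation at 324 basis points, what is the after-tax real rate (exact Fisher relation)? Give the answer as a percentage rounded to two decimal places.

2.31%

After-tax nominal return = 6.86% × (1 − 0.18) = 5.6252%.
1 + r = 1.056252 / 1.03240 = 1.023103
After-tax real rate = 1.023103 − 1 → 2.31%.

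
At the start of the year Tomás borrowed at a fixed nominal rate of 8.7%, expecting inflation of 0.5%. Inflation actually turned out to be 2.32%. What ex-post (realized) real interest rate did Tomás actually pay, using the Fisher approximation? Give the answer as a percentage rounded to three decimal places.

Ex-post: 8.7% − 2.32% = 6.380%
So the realized real rate is 6.380%.

6.380%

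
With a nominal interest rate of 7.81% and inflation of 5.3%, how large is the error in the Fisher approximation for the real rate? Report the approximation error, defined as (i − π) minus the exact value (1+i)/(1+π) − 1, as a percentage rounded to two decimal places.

0.13%

Approximate: r ≈ 7.810% − 5.300% = 2.5100%
Exact: (1 + 0.0781)/(1 + 0.0530) − 1 = 2.3837%
Error = 2.5100% − 2.3837% = 0.1263% → 0.13%.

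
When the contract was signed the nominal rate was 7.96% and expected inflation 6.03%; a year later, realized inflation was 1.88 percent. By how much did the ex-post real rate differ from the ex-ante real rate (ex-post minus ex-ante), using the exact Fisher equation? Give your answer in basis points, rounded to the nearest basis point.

Ex-ante: (1 + 0.0796)/(1 + 0.0603) − 1 = 1.8202%
Ex-post: (1 + 0.0796)/(1 + 0.0188) − 1 = 5.9678%
Difference (ex-post − ex-ante) = 4.1476% → 415 basis points.

415 basis points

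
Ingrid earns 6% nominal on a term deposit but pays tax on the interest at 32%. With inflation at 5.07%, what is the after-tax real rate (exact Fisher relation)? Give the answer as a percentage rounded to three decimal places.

After-tax nominal return = 6% × (1 − 0.32) = 4.0800%.
1 + r = 1.04080 / 1.05070 = 0.990578
After-tax real rate = 0.990578 − 1 → -0.942%.

-0.942%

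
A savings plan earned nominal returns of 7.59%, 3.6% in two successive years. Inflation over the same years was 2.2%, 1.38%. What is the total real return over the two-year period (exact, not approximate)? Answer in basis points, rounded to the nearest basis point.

Nominal growth factor = 1.0759 × 1.0360 = 1.114632
Price-level growth factor = 1.0220 × 1.0138 = 1.036104
Real growth factor = 1.114632 / 1.036104 = 1.075792
Total real return = 1.075792 − 1 → 758 basis points.

758 basis points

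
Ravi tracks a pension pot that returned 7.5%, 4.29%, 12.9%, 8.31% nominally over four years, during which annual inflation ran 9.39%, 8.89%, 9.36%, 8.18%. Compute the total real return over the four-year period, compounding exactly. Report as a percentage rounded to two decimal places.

Nominal growth factor = 1.0750 × 1.0429 × 1.1290 × 1.0831 = 1.370925
Price-level growth factor = 1.0939 × 1.0889 × 1.0936 × 1.0818 = 1.409195
Real growth factor = 1.370925 / 1.409195 = 0.972842
Total real return = 0.972842 − 1 → -2.72%.

-2.72%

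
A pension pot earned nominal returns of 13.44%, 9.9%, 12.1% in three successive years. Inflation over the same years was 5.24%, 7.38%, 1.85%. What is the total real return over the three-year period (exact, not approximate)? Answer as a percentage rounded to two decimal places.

Compound the nominal returns: 1.1344 × 1.0990 × 1.1210 = 1.397557.
Compound inflation: 1.0524 × 1.0738 × 1.0185 = 1.150973.
Deflate: 1.397557 / 1.150973 = 1.214239.
Total real return = 1.214239 − 1 → 21.42%.

21.42%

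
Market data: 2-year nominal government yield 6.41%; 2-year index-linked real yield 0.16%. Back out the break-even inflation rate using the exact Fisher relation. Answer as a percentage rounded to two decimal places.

6.24%

(1 + π) = (1 + i)/(1 + r) = 1.06410 / 1.00160 = 1.062400
Break-even inflation = 1.062400 − 1 → 6.24%.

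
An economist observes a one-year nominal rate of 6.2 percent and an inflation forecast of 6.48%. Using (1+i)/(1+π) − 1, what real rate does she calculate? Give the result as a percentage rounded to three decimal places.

-0.263%

1 + r = 1.06200 / 1.06480 = 0.997370
r = 0.997370 − 1 = -0.2630%, i.e. -0.263%.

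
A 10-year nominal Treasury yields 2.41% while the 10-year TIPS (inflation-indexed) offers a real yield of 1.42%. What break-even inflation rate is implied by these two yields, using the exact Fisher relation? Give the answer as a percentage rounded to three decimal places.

(1 + π) = (1 + i)/(1 + r) = 1.02410 / 1.01420 = 1.009761
Break-even inflation = 1.009761 − 1 → 0.976%.

0.976%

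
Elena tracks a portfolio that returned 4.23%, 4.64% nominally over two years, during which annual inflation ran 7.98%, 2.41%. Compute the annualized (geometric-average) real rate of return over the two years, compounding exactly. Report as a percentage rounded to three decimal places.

Compound the nominal returns: 1.0423 × 1.0464 = 1.09066272.
Compound inflation: 1.0798 × 1.0241 = 1.10582318.
Deflate: 1.09066272 / 1.10582318 = 0.98629034.
Annualized real rate = 0.98629034^(1/2) − 1 = -0.6878% → -0.688%.

-0.688%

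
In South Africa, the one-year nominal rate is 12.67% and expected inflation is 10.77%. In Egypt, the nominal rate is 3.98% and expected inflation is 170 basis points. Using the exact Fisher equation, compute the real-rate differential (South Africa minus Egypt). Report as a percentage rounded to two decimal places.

South Africa: (1 + 0.1267)/(1 + 0.1077) − 1 = 1.7153%
Egypt: (1 + 0.0398)/(1 + 0.0170) − 1 = 2.2419%
Differential = 1.7153% − 2.2419% = -0.5266% → -0.53%.

-0.53%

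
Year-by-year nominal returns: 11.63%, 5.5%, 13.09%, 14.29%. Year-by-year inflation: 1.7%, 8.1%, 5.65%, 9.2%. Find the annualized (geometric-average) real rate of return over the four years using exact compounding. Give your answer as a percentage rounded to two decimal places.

Nominal growth factor = 1.1163 × 1.0550 × 1.1309 × 1.1429 = 1.52217933
Price-level growth factor = 1.0170 × 1.0810 × 1.0565 × 1.0920 = 1.26834905
Real growth factor = 1.52217933 / 1.26834905 = 1.20012652
Annualized real rate = 1.20012652^(1/4) − 1 = 4.6663% → 4.67%.

4.67%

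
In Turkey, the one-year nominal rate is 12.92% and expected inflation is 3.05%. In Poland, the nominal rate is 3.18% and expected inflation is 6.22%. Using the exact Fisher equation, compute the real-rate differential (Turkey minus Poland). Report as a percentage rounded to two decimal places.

12.44%

Turkey: (1 + 0.1292)/(1 + 0.0305) − 1 = 9.5779%
Poland: (1 + 0.0318)/(1 + 0.0622) − 1 = -2.8620%
Differential = 9.5779% − (-2.8620%) = 12.4399% → 12.44%.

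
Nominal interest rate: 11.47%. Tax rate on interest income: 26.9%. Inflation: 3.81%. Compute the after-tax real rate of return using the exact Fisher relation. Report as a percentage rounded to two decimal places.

4.41%

After-tax nominal return = 11.47% × (1 − 0.269) = 8.38457%.
1 + r = 1.0838457 / 1.03810 = 1.044067
After-tax real rate = 1.044067 − 1 → 4.41%.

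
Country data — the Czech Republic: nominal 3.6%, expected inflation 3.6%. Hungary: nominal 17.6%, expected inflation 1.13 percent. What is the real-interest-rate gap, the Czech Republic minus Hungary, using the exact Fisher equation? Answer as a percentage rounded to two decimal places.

The Czech Republic: (1 + 0.0360)/(1 + 0.0360) − 1 = 0.0000%
Hungary: (1 + 0.1760)/(1 + 0.0113) − 1 = 16.2860%
Differential = 0.0000% − 16.2860% = -16.2860% → -16.29%.

-16.29%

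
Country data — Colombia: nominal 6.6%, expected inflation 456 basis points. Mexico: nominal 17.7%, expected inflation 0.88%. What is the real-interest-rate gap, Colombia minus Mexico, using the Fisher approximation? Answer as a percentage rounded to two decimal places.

-14.78%

Colombia: 6.6% − 4.56% = 2.040%
Mexico: 17.7% − 0.88% = 16.820%
Differential = -14.780% → -14.78%.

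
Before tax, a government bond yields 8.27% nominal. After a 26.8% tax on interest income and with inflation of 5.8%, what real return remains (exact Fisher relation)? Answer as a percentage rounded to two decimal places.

After-tax nominal return = 8.27% × (1 − 0.268) = 6.05364%.
1 + r = 1.0605364 / 1.05800 = 1.002397
After-tax real rate = 1.002397 − 1 → 0.24%.

0.24%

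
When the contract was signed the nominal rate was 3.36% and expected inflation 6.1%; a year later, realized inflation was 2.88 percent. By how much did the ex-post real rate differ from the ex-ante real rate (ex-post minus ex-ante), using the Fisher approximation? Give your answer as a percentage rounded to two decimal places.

Ex-ante: 3.36% − 6.1% = -2.740%
Ex-post: 3.36% − 2.88% = 0.480%
Difference (ex-post − ex-ante) = 3.2200% → 3.22%.

3.22%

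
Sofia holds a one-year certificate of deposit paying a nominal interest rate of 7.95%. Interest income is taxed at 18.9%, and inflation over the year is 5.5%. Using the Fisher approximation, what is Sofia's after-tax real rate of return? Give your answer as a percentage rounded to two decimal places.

0.95%

After-tax nominal return = 7.95% × (1 − 0.189) = 6.44745%.
r ≈ 6.44745% − 5.5% → 0.95%.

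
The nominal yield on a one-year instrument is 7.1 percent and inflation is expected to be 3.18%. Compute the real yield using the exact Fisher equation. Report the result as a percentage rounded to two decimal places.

1 + r = 1.07100 / 1.03180 = 1.037992
r = 1.037992 − 1 = 3.7992%, i.e. 3.80%.

3.80%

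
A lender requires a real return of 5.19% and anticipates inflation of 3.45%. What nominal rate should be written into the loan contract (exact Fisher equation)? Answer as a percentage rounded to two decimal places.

8.82%

(1 + i) = (1 + r)(1 + π) = 1.05190 × 1.03450 = 1.08819055
i = 1.08819055 − 1, so the required nominal rate is 8.82%.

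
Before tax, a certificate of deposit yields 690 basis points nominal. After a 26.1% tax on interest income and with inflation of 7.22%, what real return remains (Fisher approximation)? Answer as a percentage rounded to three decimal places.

-2.121%

After-tax nominal return = 6.9% × (1 − 0.261) = 5.0991%.
r ≈ 5.0991% − 7.22% → -2.121%.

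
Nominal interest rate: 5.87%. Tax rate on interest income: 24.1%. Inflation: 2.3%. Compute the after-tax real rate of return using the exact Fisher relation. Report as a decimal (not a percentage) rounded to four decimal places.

After-tax nominal return = 5.87% × (1 − 0.241) = 4.45533%.
1 + r = 1.0445533 / 1.02300 = 1.021069
After-tax real rate = 1.021069 − 1 → 0.0211.

0.0211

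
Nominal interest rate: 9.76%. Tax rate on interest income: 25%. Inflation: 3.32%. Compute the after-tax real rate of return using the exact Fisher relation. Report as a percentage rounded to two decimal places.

3.87%

After-tax nominal return = 9.76% × (1 − 0.25) = 7.3200%.
1 + r = 1.07320 / 1.03320 = 1.038715
After-tax real rate = 1.038715 − 1 → 3.87%.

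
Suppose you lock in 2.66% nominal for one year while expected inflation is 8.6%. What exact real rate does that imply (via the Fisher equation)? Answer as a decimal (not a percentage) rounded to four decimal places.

1 + r = 1.02660 / 1.08600 = 0.945304
r = 0.945304 − 1 = -5.4696%, i.e. -0.0547.

-0.0547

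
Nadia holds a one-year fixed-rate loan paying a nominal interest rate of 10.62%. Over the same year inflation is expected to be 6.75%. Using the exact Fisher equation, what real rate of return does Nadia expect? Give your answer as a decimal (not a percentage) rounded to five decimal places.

1 + r = 1.10620 / 1.06750 = 1.036253
r = 1.036253 − 1 = 3.6253%, i.e. 0.03625.

0.03625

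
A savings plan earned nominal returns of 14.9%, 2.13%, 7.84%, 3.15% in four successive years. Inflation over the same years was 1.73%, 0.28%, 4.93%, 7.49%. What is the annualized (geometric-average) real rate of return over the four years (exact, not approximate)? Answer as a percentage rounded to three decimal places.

3.204%

Nominal growth factor = 1.1490 × 1.0213 × 1.0784 × 1.0315 = 1.30533647
Price-level growth factor = 1.0173 × 1.0028 × 1.0493 × 1.0749 = 1.15061785
Real growth factor = 1.30533647 / 1.15061785 = 1.13446569
Annualized real rate = 1.13446569^(1/4) − 1 = 3.2043% → 3.204%.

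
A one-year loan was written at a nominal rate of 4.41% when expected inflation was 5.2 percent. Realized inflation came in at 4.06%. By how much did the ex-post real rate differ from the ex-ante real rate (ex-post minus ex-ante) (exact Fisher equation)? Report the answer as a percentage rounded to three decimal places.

1.087%

Ex-ante: (1 + 0.0441)/(1 + 0.0520) − 1 = -0.7510%
Ex-post: (1 + 0.0441)/(1 + 0.0406) − 1 = 0.3363%
Difference (ex-post − ex-ante) = 1.0873% → 1.087%.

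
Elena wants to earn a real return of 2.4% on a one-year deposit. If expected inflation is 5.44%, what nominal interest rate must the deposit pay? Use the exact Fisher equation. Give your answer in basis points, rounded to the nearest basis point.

(1 + i) = (1 + r)(1 + π) = 1.02400 × 1.05440 = 1.0797056
i = 1.0797056 − 1, so the required nominal rate is 797 basis points.

797 basis points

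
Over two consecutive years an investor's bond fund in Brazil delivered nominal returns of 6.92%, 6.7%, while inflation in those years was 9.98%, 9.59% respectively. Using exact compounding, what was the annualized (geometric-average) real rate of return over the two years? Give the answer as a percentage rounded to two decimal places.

-2.71%

Nominal growth factor = 1.0692 × 1.0670 = 1.14083640
Price-level growth factor = 1.0998 × 1.0959 = 1.20527082
Real growth factor = 1.14083640 / 1.20527082 = 0.94653947
Annualized real rate = 0.94653947^(1/2) − 1 = -2.7097% → -2.71%.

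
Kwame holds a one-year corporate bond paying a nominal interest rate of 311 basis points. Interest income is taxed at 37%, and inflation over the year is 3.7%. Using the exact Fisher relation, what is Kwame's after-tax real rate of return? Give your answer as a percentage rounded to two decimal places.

After-tax nominal return = 3.11% × (1 − 0.37) = 1.9593%.
1 + r = 1.019593 / 1.03700 = 0.983214
After-tax real rate = 0.983214 − 1 → -1.68%.

-1.68%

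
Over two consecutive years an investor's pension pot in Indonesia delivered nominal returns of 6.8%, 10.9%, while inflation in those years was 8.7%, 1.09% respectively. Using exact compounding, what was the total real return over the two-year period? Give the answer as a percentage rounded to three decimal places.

7.787%

Compound the nominal returns: 1.0680 × 1.1090 = 1.184412.
Compound inflation: 1.0870 × 1.0109 = 1.098848.
Deflate: 1.184412 / 1.098848 = 1.077867.
Total real return = 1.077867 − 1 → 7.787%.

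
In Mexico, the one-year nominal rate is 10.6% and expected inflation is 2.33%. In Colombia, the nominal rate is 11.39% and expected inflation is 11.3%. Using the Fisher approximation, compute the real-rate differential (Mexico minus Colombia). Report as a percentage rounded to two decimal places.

8.18%

Mexico: 10.6% − 2.33% = 8.270%
Colombia: 11.39% − 11.3% = 0.090%
Differential = 8.180% → 8.18%.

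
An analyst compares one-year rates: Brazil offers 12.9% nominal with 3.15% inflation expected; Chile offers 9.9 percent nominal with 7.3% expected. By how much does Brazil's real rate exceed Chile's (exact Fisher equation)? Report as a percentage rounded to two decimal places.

Brazil: (1 + 0.1290)/(1 + 0.0315) − 1 = 9.4523%
Chile: (1 + 0.0990)/(1 + 0.0730) − 1 = 2.4231%
Differential = 9.4523% − 2.4231% = 7.0291% → 7.03%.

7.03%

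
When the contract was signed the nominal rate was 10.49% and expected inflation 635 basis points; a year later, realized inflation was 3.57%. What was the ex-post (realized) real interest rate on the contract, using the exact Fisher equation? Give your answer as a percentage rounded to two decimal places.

6.68%

Ex-post: (1 + 0.1049)/(1 + 0.0357) − 1 = 6.6815%
So the realized real rate is 6.68%.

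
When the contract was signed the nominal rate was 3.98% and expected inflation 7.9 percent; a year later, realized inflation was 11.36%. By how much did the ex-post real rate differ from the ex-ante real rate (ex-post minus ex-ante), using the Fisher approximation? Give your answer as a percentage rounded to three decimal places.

Ex-ante: 3.98% − 7.9% = -3.920%
Ex-post: 3.98% − 11.36% = -7.380%
Difference (ex-post − ex-ante) = -3.4600% → -3.460%.

-3.460%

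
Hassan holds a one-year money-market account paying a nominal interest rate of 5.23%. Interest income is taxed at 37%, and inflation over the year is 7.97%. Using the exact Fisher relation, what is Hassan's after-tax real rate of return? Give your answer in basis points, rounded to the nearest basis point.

After-tax nominal return = 5.23% × (1 − 0.37) = 3.2949%.
1 + r = 1.032949 / 1.07970 = 0.956700
After-tax real rate = 0.956700 − 1 → -433 basis points.

-433 basis points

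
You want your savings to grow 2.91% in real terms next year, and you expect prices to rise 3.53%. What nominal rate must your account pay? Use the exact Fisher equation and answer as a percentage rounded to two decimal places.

(1 + i) = (1 + r)(1 + π) = 1.02910 × 1.03530 = 1.06542723
i = 1.06542723 − 1, so the required nominal rate is 6.54%.

6.54%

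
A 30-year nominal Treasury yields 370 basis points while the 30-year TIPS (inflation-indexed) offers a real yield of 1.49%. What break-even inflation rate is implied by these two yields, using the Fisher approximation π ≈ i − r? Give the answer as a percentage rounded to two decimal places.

π ≈ i − r = 3.7% − 1.49% → 2.21%.

2.21%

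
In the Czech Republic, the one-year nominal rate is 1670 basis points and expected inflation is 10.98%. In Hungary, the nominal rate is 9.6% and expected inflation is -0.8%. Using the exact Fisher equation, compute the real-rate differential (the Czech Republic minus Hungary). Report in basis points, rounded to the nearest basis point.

-533 basis points

The Czech Republic: (1 + 0.1670)/(1 + 0.1098) − 1 = 5.1541%
Hungary: (1 + 0.0960)/(1 − 0.0080) − 1 = 10.4839%
Differential = 5.1541% − 10.4839% = -5.3298% → -533 basis points.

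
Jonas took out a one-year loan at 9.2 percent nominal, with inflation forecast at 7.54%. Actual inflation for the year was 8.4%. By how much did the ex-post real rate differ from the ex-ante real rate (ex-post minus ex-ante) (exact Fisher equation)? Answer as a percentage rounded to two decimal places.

Ex-ante: (1 + 0.0920)/(1 + 0.0754) − 1 = 1.5436%
Ex-post: (1 + 0.0920)/(1 + 0.0840) − 1 = 0.7380%
Difference (ex-post − ex-ante) = -0.8056% → -0.81%.

-0.81%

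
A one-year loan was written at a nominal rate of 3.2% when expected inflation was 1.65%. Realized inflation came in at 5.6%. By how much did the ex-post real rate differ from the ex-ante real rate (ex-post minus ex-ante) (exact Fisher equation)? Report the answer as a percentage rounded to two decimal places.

Ex-ante: (1 + 0.0320)/(1 + 0.0165) − 1 = 1.5248%
Ex-post: (1 + 0.0320)/(1 + 0.0560) − 1 = -2.2727%
Difference (ex-post − ex-ante) = -3.7976% → -3.80%.

-3.80%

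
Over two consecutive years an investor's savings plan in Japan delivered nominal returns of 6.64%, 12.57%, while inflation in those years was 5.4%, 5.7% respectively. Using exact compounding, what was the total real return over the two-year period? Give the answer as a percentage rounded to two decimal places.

Nominal growth factor = 1.0664 × 1.1257 = 1.200446
Price-level growth factor = 1.0540 × 1.0570 = 1.114078
Real growth factor = 1.200446 / 1.114078 = 1.077525
Total real return = 1.077525 − 1 → 7.75%.

7.75%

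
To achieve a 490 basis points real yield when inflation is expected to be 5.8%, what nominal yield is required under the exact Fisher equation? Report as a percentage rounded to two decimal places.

10.98%

(1 + i) = (1 + r)(1 + π) = 1.04900 × 1.05800 = 1.109842
i = 1.109842 − 1, so the required nominal rate is 10.98%.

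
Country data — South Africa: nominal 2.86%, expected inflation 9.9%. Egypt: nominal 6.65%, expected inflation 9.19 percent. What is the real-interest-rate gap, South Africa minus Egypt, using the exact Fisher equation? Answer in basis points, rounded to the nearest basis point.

South Africa: (1 + 0.0286)/(1 + 0.0990) − 1 = -6.4058%
Egypt: (1 + 0.0665)/(1 + 0.0919) − 1 = -2.3262%
Differential = -6.4058% − (-2.3262%) = -4.0796% → -408 basis points.

-408 basis points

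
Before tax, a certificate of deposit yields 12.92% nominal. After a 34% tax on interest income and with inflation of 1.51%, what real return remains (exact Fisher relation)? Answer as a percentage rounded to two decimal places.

6.91%

After-tax nominal return = 12.92% × (1 − 0.34) = 8.5272%.
1 + r = 1.085272 / 1.01510 = 1.069128
After-tax real rate = 1.069128 − 1 → 6.91%.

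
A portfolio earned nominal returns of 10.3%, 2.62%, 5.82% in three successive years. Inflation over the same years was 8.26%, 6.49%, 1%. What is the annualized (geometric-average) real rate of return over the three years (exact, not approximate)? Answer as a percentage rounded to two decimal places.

0.95%

Nominal growth factor = 1.1030 × 1.0262 × 1.0582 = 1.19777510
Price-level growth factor = 1.0826 × 1.0649 × 1.0100 = 1.16438935
Real growth factor = 1.19777510 / 1.16438935 = 1.02867233
Annualized real rate = 1.02867233^(1/3) − 1 = 0.9468% → 0.95%.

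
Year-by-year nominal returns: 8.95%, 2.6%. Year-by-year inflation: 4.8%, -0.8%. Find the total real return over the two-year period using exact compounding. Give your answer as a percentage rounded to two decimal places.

7.52%

Nominal growth factor = 1.0895 × 1.0260 = 1.117827
Price-level growth factor = 1.0480 × 0.9920 = 1.039616
Real growth factor = 1.117827 / 1.039616 = 1.075231
Total real return = 1.075231 − 1 → 7.52%.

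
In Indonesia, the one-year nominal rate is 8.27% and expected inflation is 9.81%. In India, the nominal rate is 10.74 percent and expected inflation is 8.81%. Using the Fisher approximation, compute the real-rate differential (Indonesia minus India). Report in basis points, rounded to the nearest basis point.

-347 basis points

Indonesia: 8.27% − 9.81% = -1.540%
India: 10.74% − 8.81% = 1.930%
Differential = -3.470% → -347 basis points.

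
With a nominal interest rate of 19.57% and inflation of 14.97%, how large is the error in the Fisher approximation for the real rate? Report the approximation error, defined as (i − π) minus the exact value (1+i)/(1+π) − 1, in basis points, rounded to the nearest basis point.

60 basis points

Approximate: r ≈ 19.570% − 14.970% = 4.6000%
Exact: (1 + 0.1957)/(1 + 0.1497) − 1 = 4.0010%
Error = 4.6000% − 4.0010% = 0.5990% → 60 basis points.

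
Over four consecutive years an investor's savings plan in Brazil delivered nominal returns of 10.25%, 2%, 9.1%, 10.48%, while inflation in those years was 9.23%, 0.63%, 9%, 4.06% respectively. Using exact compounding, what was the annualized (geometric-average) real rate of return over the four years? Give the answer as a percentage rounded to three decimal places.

Nominal growth factor = 1.1025 × 1.0200 × 1.0910 × 1.1048 = 1.35546150
Price-level growth factor = 1.0923 × 1.0063 × 1.0900 × 1.0406 = 1.24675100
Real growth factor = 1.35546150 / 1.24675100 = 1.08719503
Annualized real rate = 1.08719503^(1/4) − 1 = 2.1120% → 2.112%.

2.112%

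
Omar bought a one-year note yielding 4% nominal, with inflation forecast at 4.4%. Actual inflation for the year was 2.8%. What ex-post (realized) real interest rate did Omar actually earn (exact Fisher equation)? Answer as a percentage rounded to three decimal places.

Ex-post: (1 + 0.0400)/(1 + 0.0280) − 1 = 1.1673%
So the realized real rate is 1.167%.

1.167%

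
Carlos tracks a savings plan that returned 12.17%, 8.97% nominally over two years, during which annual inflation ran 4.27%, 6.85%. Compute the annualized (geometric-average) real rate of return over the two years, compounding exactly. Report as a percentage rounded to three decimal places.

Nominal growth factor = 1.1217 × 1.0897 = 1.22231649
Price-level growth factor = 1.0427 × 1.0685 = 1.11412495
Real growth factor = 1.22231649 / 1.11412495 = 1.09710898
Annualized real rate = 1.09710898^(1/2) − 1 = 4.7430% → 4.743%.

4.743%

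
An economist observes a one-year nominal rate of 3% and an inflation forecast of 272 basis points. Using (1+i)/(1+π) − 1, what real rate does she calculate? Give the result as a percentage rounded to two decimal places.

By the Fisher identity, 1 + r = (1 + i)/(1 + π).
1 + r = 1.03000 / 1.02720 = 1.002726
r = 1.002726 − 1 = 0.2726%, i.e. 0.27%.

0.27%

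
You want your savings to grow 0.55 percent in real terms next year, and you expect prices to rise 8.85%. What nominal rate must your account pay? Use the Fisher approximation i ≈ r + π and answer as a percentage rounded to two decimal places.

i ≈ r + π = 0.55% + 8.85% = 9.40%.

9.40%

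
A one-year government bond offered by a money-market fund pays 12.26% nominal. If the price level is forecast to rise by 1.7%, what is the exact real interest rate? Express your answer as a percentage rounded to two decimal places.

10.38%

By the Fisher equation, 1 + r = (1 + i)/(1 + π).
1 + r = 1.12260 / 1.01700 = 1.103835
r = 1.103835 − 1 = 10.3835%, i.e. 10.38%.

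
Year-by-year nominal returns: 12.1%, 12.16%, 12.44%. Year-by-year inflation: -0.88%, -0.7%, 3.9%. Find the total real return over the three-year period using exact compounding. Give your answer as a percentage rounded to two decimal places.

38.24%

Compound the nominal returns: 1.1210 × 1.1216 × 1.1244 = 1.413723.
Compound inflation: 0.9912 × 0.9930 × 1.0390 = 1.022648.
Deflate: 1.413723 / 1.022648 = 1.382415.
Total real return = 1.382415 − 1 → 38.24%.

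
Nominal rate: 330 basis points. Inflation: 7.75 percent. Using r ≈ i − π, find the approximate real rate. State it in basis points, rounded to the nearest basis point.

-445 basis points

r ≈ i − π = 3.3% − 7.75% = -445 basis points.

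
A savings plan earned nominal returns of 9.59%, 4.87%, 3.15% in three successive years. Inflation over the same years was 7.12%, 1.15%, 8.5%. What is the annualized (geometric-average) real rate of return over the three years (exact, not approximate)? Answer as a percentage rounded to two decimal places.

Nominal growth factor = 1.0959 × 1.0487 × 1.0315 = 1.18547235
Price-level growth factor = 1.0712 × 1.0115 × 1.0850 = 1.17561790
Real growth factor = 1.18547235 / 1.17561790 = 1.00838236
Annualized real rate = 1.00838236^(1/3) − 1 = 0.2786% → 0.28%.

0.28%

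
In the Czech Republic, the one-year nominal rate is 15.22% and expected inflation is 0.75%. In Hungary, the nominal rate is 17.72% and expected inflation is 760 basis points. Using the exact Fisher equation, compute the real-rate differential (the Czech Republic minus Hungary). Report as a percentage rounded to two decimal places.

The Czech Republic: (1 + 0.1522)/(1 + 0.0075) − 1 = 14.3623%
Hungary: (1 + 0.1772)/(1 + 0.0760) − 1 = 9.4052%
Differential = 14.3623% − 9.4052% = 4.9571% → 4.96%.

4.96%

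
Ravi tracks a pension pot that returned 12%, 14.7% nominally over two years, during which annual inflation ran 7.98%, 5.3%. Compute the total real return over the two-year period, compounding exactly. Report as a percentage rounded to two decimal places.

Compound the nominal returns: 1.1200 × 1.1470 = 1.284640.
Compound inflation: 1.0798 × 1.0530 = 1.137029.
Deflate: 1.284640 / 1.137029 = 1.129821.
Total real return = 1.129821 − 1 → 12.98%.

12.98%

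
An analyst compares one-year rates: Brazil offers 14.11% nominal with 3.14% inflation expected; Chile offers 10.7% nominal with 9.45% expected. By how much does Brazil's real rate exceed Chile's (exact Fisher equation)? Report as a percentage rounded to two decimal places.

9.49%

Brazil: (1 + 0.1411)/(1 + 0.0314) − 1 = 10.6360%
Chile: (1 + 0.1070)/(1 + 0.0945) − 1 = 1.1421%
Differential = 10.6360% − 1.1421% = 9.4940% → 9.49%.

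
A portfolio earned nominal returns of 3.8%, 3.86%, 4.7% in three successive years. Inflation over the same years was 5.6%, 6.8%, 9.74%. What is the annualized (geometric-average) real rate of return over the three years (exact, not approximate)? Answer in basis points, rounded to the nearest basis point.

Compound the nominal returns: 1.0380 × 1.0386 × 1.0470 = 1.12873594.
Compound inflation: 1.0560 × 1.0680 × 1.0974 = 1.23765650.
Deflate: 1.12873594 / 1.23765650 = 0.91199452.
Annualized real rate = 0.91199452^(1/3) − 1 = -3.0240% → -302 basis points.

-302 basis points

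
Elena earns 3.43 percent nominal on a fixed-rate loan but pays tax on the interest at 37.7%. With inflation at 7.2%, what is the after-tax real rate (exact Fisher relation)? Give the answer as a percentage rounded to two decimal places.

-4.72%

After-tax nominal return = 3.43% × (1 − 0.377) = 2.13689%.
1 + r = 1.0213689 / 1.07200 = 0.952769
After-tax real rate = 0.952769 − 1 → -4.72%.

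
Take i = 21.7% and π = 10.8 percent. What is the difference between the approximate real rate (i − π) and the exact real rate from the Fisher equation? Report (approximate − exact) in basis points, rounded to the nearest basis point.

106 basis points

Approximate: r ≈ 21.700% − 10.800% = 10.9000%
Exact: (1 + 0.2170)/(1 + 0.1080) − 1 = 9.8375%
Error = 10.9000% − 9.8375% = 1.0625% → 106 basis points.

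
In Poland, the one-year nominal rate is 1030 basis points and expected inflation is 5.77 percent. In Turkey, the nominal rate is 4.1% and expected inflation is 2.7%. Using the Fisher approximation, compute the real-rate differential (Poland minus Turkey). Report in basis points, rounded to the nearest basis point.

313 basis points

Poland: 10.3% − 5.77% = 4.530%
Turkey: 4.1% − 2.7% = 1.400%
Differential = 3.130% → 313 basis points.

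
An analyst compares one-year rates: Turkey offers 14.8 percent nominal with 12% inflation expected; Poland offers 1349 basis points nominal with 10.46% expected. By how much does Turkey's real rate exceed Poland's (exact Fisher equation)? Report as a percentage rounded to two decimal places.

-0.24%

Turkey: (1 + 0.1480)/(1 + 0.1200) − 1 = 2.5000%
Poland: (1 + 0.1349)/(1 + 0.1046) − 1 = 2.7431%
Differential = 2.5000% − 2.7431% = -0.2431% → -0.24%.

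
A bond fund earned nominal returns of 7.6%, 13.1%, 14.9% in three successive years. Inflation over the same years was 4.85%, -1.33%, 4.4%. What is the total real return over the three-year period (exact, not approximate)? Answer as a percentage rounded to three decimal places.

Nominal growth factor = 1.0760 × 1.1310 × 1.1490 = 1.398282
Price-level growth factor = 1.0485 × 0.9867 × 1.0440 = 1.080075
Real growth factor = 1.398282 / 1.080075 = 1.294616
Total real return = 1.294616 − 1 → 29.462%.

29.462%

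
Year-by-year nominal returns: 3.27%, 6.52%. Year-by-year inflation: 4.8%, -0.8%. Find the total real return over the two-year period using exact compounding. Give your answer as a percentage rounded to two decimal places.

5.81%

Nominal growth factor = 1.0327 × 1.0652 = 1.100032
Price-level growth factor = 1.0480 × 0.9920 = 1.039616
Real growth factor = 1.100032 / 1.039616 = 1.058114
Total real return = 1.058114 − 1 → 5.81%.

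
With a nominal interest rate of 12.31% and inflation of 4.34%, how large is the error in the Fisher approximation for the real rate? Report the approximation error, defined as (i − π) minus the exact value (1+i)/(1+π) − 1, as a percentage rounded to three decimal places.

0.332%

Approximate: r ≈ 12.310% − 4.340% = 7.9700%
Exact: (1 + 0.1231)/(1 + 0.0434) − 1 = 7.63849%
Error = 7.9700% − 7.63849% = 0.33151% → 0.332%.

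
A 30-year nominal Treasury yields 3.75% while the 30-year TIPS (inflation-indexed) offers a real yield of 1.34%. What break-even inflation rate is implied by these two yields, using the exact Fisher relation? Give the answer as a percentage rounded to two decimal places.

(1 + π) = (1 + i)/(1 + r) = 1.03750 / 1.01340 = 1.023781
Break-even inflation = 1.023781 − 1 → 2.38%.

2.38%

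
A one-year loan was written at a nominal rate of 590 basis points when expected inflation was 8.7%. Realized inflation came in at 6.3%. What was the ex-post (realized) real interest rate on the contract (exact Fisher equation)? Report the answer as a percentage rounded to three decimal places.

-0.376%

Ex-post: (1 + 0.0590)/(1 + 0.0630) − 1 = -0.3763%
So the realized real rate is -0.376%.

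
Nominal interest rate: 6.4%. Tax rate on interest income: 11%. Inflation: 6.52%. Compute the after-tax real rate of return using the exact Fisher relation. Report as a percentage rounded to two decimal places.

-0.77%

After-tax nominal return = 6.4% × (1 − 0.11) = 5.6960%.
1 + r = 1.05696 / 1.06520 = 0.992264
After-tax real rate = 0.992264 − 1 → -0.77%.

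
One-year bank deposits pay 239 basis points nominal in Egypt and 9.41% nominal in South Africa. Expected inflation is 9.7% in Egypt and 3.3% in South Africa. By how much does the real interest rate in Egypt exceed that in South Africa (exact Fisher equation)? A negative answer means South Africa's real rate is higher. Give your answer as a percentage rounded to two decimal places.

-12.58%

Egypt: (1 + 0.0239)/(1 + 0.0970) − 1 = -6.6636%
South Africa: (1 + 0.0941)/(1 + 0.0330) − 1 = 5.9148%
Differential = -6.6636% − 5.9148% = -12.5784% → -12.58%.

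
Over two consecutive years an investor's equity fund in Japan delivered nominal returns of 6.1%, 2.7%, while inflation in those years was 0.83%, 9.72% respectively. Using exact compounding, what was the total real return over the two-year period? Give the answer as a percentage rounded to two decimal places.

Compound the nominal returns: 1.0610 × 1.0270 = 1.089647.
Compound inflation: 1.0083 × 1.0972 = 1.106307.
Deflate: 1.089647 / 1.106307 = 0.984941.
Total real return = 0.984941 − 1 → -1.51%.

-1.51%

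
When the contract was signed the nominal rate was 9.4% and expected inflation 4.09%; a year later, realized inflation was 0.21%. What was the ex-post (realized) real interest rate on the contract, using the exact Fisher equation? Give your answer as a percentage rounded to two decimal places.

9.17%

Ex-post: (1 + 0.0940)/(1 + 0.0021) − 1 = 9.1707%
So the realized real rate is 9.17%.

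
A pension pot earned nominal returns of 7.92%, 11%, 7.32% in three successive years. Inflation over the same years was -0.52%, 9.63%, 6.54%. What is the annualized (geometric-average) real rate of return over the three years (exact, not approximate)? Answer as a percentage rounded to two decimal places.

Compound the nominal returns: 1.0792 × 1.1100 × 1.0732 = 1.28559916.
Compound inflation: 0.9948 × 1.0963 × 1.0654 = 1.16192443.
Deflate: 1.28559916 / 1.16192443 = 1.10643956.
Annualized real rate = 1.10643956^(1/3) − 1 = 3.4291% → 3.43%.

3.43%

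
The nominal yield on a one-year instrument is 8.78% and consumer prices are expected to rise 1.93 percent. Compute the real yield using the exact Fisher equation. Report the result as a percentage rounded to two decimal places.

1 + r = 1.08780 / 1.01930 = 1.067203
r = 1.067203 − 1 = 6.7203%, i.e. 6.72%.

6.72%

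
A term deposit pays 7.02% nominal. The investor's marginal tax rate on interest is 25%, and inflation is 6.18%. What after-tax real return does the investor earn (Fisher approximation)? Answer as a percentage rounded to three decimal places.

After-tax nominal return = 7.02% × (1 − 0.25) = 5.2650%.
r ≈ 5.2650% − 6.18% → -0.915%.

-0.915%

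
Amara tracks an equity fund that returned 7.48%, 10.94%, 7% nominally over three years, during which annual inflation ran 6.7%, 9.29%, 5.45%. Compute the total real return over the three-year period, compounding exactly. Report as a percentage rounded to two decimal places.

Nominal growth factor = 1.0748 × 1.1094 × 1.0700 = 1.275850
Price-level growth factor = 1.0670 × 1.0929 × 1.0545 = 1.229678
Real growth factor = 1.275850 / 1.229678 = 1.037548
Total real return = 1.037548 − 1 → 3.75%.

3.75%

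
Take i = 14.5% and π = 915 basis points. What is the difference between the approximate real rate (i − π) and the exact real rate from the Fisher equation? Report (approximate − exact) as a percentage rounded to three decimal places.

Approximate: r ≈ 14.500% − 9.150% = 5.3500%
Exact: (1 + 0.1450)/(1 + 0.0915) − 1 = 4.90151%
Error = 5.3500% − 4.90151% = 0.44849% → 0.448%.

0.448%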